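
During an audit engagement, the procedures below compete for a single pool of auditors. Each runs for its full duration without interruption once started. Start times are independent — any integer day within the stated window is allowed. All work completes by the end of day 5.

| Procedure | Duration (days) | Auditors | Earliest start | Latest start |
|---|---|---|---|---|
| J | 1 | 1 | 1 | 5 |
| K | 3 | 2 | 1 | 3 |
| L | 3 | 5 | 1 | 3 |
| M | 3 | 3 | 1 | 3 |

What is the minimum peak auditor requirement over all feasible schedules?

Early-start (J@1, K@1, L@1, M@1) gives peak 11: d1:11  d2:10  d3:10  d4:0  d5:0.
Shift M→2.
Schedule J@1, K@1, L@1, M@2: d1:8  d2:10  d3:10  d4:3  d5:0 — peak 10.

10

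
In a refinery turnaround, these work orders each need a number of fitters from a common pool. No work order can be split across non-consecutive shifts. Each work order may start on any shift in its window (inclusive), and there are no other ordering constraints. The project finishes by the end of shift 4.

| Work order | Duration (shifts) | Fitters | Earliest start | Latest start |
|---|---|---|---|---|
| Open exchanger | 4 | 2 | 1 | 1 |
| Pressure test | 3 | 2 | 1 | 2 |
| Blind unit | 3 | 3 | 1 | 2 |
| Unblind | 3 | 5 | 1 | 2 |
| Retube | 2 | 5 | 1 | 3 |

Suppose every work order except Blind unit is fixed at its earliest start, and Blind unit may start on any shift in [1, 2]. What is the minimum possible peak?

Blind unit@1: s1:17  s2:17  s3:12  s4:2 → peak 17
Blind unit@2: s1:14  s2:17  s3:12  s4:5 → peak 17
Best is Blind unit@1, peak 17.

17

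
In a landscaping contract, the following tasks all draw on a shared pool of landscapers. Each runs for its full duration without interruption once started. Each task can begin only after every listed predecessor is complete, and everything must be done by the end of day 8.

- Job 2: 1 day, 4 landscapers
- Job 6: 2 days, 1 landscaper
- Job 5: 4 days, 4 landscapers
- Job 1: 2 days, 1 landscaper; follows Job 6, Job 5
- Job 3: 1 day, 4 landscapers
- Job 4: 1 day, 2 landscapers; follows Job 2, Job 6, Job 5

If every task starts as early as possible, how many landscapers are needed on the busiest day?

13

Early-start schedule: Job 2@1, Job 6@1, Job 5@1, Job 1@5, Job 3@1, Job 4@5.
Load per day: day 1: 13, day 2: 5, day 3: 4, day 4: 4, day 5: 3, day 6: 1, day 7: 0, day 8: 0.
Peak is 13.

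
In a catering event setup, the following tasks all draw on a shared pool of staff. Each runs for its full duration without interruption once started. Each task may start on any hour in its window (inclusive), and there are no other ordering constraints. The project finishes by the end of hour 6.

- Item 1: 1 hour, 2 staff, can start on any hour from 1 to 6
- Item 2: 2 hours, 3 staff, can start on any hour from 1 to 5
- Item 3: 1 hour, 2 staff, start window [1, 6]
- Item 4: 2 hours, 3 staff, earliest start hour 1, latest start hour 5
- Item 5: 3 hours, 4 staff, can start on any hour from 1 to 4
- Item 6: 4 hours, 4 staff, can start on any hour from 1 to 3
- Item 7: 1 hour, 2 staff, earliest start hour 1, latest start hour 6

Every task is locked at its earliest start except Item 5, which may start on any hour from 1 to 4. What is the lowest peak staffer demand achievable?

Item 5@1: h1:20  h2:14  h3:8  h4:4  h5:0  h6:0 → peak 20
Item 5@2: h1:16  h2:14  h3:8  h4:8  h5:0  h6:0 → peak 16
Item 5@3: h1:16  h2:10  h3:8  h4:8  h5:4  h6:0 → peak 16
Item 5@4: h1:16  h2:10  h3:4  h4:8  h5:4  h6:4 → peak 16
Best is Item 5@2, peak 16.

16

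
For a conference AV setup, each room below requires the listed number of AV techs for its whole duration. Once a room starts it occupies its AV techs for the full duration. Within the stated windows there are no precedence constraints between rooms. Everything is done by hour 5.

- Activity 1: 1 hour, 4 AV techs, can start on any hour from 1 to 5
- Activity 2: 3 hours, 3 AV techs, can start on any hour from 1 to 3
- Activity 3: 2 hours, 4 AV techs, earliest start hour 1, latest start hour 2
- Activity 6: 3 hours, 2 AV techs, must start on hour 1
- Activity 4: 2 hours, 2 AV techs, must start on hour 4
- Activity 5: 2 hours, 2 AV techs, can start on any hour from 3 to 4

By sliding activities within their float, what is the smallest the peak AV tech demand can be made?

9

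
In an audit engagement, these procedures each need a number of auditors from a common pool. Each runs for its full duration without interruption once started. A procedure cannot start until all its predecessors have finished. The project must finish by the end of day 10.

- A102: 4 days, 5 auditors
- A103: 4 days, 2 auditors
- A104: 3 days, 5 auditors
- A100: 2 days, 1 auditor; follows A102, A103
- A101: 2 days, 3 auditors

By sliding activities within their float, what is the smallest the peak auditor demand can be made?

Early-start (A102@1, A103@1, A104@1, A100@5, A101@1) gives peak 15: d1:15  d2:15  d3:12  d4:7  d5:1  d6:1  d7:0  d8:0  d9:0  d10:0.
Shift A104→5, A101→8.
Schedule A102@1, A103@1, A104@5, A100@5, A101@8: d1:7  d2:7  d3:7  d4:7  d5:6  d6:6  d7:5  d8:3  d9:3  d10:0 — peak 7.

7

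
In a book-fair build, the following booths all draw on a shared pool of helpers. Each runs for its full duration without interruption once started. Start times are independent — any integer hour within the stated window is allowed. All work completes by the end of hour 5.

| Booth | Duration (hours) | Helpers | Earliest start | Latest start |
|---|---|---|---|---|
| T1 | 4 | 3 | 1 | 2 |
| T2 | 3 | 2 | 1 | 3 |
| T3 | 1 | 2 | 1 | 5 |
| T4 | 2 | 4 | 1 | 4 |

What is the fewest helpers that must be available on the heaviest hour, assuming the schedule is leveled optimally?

7

Early-start (T1@1, T2@1, T3@1, T4@1) gives peak 11: h1:11  h2:9  h3:5  h4:3  h5:0.
Shift T4→4.
Schedule T1@1, T2@1, T3@1, T4@4: h1:7  h2:5  h3:5  h4:7  h5:4 — peak 7.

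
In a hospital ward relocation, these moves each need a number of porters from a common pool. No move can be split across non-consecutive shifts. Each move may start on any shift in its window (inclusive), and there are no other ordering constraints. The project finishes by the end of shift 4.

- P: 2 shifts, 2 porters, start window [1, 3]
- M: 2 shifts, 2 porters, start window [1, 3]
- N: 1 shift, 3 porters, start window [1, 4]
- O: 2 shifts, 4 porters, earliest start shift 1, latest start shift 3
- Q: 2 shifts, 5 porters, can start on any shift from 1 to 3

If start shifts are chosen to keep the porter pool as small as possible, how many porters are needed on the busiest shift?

8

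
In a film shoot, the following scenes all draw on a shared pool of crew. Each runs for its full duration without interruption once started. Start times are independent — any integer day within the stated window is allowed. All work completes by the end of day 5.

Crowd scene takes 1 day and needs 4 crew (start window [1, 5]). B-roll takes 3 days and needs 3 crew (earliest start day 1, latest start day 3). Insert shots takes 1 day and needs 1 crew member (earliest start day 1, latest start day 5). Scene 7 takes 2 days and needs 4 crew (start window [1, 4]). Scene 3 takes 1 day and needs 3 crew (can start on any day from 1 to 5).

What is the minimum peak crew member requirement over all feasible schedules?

Early-start (Crowd scene@1, B-roll@1, Insert shots@1, Scene 7@1, Scene 3@1) gives peak 15: d1:15  d2:7  d3:3  d4:0  d5:0.
Shift Insert shots→2, Scene 7→3, Scene 3→2.
Schedule Crowd scene@1, B-roll@1, Insert shots@2, Scene 7@3, Scene 3@2: d1:7  d2:7  d3:7  d4:4  d5:0 — peak 7.

7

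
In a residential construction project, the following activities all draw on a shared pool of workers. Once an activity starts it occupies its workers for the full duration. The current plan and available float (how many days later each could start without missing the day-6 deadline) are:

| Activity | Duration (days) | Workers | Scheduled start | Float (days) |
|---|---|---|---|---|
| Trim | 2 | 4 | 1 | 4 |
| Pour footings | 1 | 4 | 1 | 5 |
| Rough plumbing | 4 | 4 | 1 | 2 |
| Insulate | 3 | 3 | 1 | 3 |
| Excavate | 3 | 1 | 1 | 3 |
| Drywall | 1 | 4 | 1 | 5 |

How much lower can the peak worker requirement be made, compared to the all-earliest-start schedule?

Early-start peak: d1:20  d2:12  d3:8  d4:4  d5:0  d6:0 ⇒ 20.
Leveled (Trim@1, Pour footings@1, Rough plumbing@2, Insulate@3, Excavate@3, Drywall@6): d1:8  d2:8  d3:8  d4:8  d5:8  d6:4 ⇒ 8.
Reduction 20 − 8 = 12.

12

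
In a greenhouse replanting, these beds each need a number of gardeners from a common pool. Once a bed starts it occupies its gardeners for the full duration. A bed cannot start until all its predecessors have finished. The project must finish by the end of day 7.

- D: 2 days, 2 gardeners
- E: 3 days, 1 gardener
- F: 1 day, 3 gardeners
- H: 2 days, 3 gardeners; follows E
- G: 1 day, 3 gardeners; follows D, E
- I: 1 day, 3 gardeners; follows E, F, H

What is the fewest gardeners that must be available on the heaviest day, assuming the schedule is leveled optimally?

Early-start (D@1, E@1, F@1, H@4, G@4, I@6) gives peak 6: d1:6  d2:3  d3:1  d4:6  d5:3  d6:3  d7:0.
Shift F→3, G→6, I→7.
Schedule D@1, E@1, F@3, H@4, G@6, I@7: d1:3  d2:3  d3:4  d4:3  d5:3  d6:3  d7:3 — peak 4.
Total gardener-days = 22 over 7 days ⇒ peak ≥ ⌈22/7⌉ = 4, so 4 is optimal.

4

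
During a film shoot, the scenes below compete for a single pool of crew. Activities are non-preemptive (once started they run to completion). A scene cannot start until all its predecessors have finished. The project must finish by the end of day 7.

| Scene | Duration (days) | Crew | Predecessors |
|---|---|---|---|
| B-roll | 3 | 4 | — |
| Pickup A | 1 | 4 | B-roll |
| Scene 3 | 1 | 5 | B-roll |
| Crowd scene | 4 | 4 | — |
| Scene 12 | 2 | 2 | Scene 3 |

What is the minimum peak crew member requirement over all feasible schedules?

8

Early-start (B-roll@1, Pickup A@4, Scene 3@4, Crowd scene@1, Scene 12@5) gives peak 13: d1:8  d2:8  d3:8  d4:13  d5:2  d6:2  d7:0.
Shift Scene 3→5, Scene 12→6.
Schedule B-roll@1, Pickup A@4, Scene 3@5, Crowd scene@1, Scene 12@6: d1:8  d2:8  d3:8  d4:8  d5:5  d6:2  d7:2 — peak 8.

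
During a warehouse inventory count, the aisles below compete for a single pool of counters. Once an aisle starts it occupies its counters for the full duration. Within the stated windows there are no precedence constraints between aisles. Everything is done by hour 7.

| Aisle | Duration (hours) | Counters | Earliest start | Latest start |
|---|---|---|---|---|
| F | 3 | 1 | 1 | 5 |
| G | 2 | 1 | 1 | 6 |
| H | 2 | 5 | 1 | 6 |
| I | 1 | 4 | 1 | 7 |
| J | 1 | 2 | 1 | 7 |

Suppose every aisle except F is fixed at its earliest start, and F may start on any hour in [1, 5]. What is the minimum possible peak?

12

F@1: h1:13  h2:7  h3:1  h4:0  h5:0  h6:0  h7:0 → peak 13
F@2: h1:12  h2:7  h3:1  h4:1  h5:0  h6:0  h7:0 → peak 12
F@3: h1:12  h2:6  h3:1  h4:1  h5:1  h6:0  h7:0 → peak 12
F@4: h1:12  h2:6  h3:0  h4:1  h5:1  h6:1  h7:0 → peak 12
F@5: h1:12  h2:6  h3:0  h4:0  h5:1  h6:1  h7:1 → peak 12
Best is F@2, peak 12.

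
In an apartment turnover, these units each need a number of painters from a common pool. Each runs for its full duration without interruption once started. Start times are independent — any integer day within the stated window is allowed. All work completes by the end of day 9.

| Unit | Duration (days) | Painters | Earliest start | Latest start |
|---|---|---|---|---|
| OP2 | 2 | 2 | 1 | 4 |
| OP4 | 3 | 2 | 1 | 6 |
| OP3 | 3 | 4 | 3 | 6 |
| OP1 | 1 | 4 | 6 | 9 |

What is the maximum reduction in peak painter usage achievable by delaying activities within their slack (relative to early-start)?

2

Early-start peak: d1:4  d2:4  d3:6  d4:4  d5:4  d6:4  d7:0  d8:0  d9:0 ⇒ 6.
Leveled (OP2@1, OP4@1, OP3@4, OP1@7): d1:4  d2:4  d3:2  d4:4  d5:4  d6:4  d7:4  d8:0  d9:0 ⇒ 4.
Reduction 6 − 4 = 2.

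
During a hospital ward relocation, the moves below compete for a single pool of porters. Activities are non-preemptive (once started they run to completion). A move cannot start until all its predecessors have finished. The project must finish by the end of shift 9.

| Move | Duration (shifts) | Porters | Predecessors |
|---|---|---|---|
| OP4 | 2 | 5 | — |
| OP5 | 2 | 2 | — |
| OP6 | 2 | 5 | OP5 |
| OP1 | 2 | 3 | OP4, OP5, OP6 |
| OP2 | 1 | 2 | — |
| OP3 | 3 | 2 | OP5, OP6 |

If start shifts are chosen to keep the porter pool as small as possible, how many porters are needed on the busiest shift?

Early-start (OP4@1, OP5@1, OP6@3, OP1@5, OP2@1, OP3@5) gives peak 9: s1:9  s2:7  s3:5  s4:5  s5:5  s6:5  s7:2  s8:0  s9:0.
Shift OP5→3, OP6→5, OP1→7, OP2→3, OP3→7.
Schedule OP4@1, OP5@3, OP6@5, OP1@7, OP2@3, OP3@7: s1:5  s2:5  s3:4  s4:2  s5:5  s6:5  s7:5  s8:5  s9:2 — peak 5.
Total porter-shifts = 38 over 9 shifts ⇒ peak ≥ ⌈38/9⌉ = 5, so 5 is optimal.

5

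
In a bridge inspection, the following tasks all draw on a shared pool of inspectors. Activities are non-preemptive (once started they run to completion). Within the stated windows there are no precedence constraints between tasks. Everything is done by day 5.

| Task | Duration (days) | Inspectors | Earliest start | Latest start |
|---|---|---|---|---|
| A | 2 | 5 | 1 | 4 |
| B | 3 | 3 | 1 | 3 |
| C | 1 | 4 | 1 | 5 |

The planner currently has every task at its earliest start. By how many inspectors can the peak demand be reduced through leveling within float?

5

Early-start peak: d1:12  d2:8  d3:3  d4:0  d5:0 ⇒ 12.
Leveled (A@1, B@3, C@3): d1:5  d2:5  d3:7  d4:3  d5:3 ⇒ 7.
Reduction 12 − 7 = 5.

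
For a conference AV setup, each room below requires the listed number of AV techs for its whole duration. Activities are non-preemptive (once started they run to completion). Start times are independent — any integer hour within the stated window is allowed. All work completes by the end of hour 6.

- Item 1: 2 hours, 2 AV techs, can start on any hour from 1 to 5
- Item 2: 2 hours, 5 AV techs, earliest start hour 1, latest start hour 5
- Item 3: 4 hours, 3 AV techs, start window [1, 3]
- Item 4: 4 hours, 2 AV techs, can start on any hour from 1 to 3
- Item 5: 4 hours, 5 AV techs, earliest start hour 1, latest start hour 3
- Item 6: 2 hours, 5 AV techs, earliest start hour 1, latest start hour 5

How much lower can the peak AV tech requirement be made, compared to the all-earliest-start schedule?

Early-start peak: h1:22  h2:22  h3:10  h4:10  h5:0  h6:0 ⇒ 22.
Leveled (Item 1@1, Item 2@1, Item 3@1, Item 4@1, Item 5@3, Item 6@5): h1:12  h2:12  h3:10  h4:10  h5:10  h6:10 ⇒ 12.
Reduction 22 − 12 = 10.

10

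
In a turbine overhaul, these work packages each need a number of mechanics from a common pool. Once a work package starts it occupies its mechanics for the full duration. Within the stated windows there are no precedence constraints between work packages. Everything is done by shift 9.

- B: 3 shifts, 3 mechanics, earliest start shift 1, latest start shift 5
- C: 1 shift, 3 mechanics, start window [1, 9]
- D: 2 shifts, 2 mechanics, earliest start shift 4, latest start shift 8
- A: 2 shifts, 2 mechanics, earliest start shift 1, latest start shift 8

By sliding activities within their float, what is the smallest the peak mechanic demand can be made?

3

Early-start (B@1, C@1, D@4, A@1) gives peak 8: s1:8  s2:5  s3:3  s4:2  s5:2  s6:0  s7:0  s8:0  s9:0.
Shift C→4, D→5, A→7.
Schedule B@1, C@4, D@5, A@7: s1:3  s2:3  s3:3  s4:3  s5:2  s6:2  s7:2  s8:2  s9:0 — peak 3.
Total mechanic-shifts = 20 over 9 shifts ⇒ peak ≥ ⌈20/9⌉ = 3, so 3 is optimal.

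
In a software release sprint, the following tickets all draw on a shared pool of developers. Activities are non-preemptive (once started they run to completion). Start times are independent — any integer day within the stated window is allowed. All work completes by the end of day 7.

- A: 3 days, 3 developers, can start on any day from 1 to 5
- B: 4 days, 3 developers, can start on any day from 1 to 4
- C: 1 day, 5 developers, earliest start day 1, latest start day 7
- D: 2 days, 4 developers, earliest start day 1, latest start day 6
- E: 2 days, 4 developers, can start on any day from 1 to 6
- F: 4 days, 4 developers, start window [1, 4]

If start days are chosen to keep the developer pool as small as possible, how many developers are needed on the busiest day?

10

Early-start (A@1, B@1, C@1, D@1, E@1, F@1) gives peak 23: d1:23  d2:18  d3:10  d4:7  d5:0  d6:0  d7:0.
Shift C→5, E→6, F→3.
Schedule A@1, B@1, C@5, D@1, E@6, F@3: d1:10  d2:10  d3:10  d4:7  d5:9  d6:8  d7:4 — peak 10.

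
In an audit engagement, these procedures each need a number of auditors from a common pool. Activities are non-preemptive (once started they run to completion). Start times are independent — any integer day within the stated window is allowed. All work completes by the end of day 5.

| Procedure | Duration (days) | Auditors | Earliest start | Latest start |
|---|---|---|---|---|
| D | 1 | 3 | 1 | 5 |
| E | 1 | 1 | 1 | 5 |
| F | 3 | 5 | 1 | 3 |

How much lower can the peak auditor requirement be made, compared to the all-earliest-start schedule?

4

Early-start peak: d1:9  d2:5  d3:5  d4:0  d5:0 ⇒ 9.
Leveled (D@1, E@1, F@2): d1:4  d2:5  d3:5  d4:5  d5:0 ⇒ 5.
Reduction 9 − 5 = 4.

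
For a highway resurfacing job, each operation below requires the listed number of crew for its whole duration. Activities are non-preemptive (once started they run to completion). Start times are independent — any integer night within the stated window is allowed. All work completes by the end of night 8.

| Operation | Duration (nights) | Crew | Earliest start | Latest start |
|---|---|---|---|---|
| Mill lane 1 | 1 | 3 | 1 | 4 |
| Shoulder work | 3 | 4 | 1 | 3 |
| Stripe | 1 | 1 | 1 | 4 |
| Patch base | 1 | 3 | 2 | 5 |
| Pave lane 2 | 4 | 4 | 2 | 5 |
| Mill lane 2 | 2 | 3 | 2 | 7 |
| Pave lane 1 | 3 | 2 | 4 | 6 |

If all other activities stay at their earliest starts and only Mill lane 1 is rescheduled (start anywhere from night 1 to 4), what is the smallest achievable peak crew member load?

Mill lane 1@1: n1:8  n2:14  n3:11  n4:6  n5:6  n6:2  n7:0  n8:0 → peak 14
Mill lane 1@2: n1:5  n2:17  n3:11  n4:6  n5:6  n6:2  n7:0  n8:0 → peak 17
Mill lane 1@3: n1:5  n2:14  n3:14  n4:6  n5:6  n6:2  n7:0  n8:0 → peak 14
Mill lane 1@4: n1:5  n2:14  n3:11  n4:9  n5:6  n6:2  n7:0  n8:0 → peak 14
Best is Mill lane 1@1, peak 14.

14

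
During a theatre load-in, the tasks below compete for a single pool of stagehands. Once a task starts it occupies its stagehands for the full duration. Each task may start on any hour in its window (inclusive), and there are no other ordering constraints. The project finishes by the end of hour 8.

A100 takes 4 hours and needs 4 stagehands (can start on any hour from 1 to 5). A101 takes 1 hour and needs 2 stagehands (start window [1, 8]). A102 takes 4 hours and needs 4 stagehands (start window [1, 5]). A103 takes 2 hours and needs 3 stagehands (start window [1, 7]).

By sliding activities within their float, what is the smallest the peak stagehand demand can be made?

7

Early-start (A100@1, A101@1, A102@1, A103@1) gives peak 13: h1:13  h2:11  h3:8  h4:8  h5:0  h6:0  h7:0  h8:0.
Shift A102→5, A103→2.
Schedule A100@1, A101@1, A102@5, A103@2: h1:6  h2:7  h3:7  h4:4  h5:4  h6:4  h7:4  h8:4 — peak 7.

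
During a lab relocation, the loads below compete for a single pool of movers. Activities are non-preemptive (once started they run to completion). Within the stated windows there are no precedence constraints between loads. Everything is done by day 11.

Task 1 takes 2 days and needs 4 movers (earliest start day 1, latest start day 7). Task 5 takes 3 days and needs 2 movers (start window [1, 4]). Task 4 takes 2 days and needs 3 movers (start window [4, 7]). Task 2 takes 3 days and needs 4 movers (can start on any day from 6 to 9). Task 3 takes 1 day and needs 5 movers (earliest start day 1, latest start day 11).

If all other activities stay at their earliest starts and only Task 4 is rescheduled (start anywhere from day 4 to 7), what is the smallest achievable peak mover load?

Task 4@4: d1:11  d2:6  d3:2  d4:3  d5:3  d6:4  d7:4  d8:4  d9:0  d10:0  d11:0 → peak 11
Task 4@5: d1:11  d2:6  d3:2  d4:0  d5:3  d6:7  d7:4  d8:4  d9:0  d10:0  d11:0 → peak 11
Task 4@6: d1:11  d2:6  d3:2  d4:0  d5:0  d6:7  d7:7  d8:4  d9:0  d10:0  d11:0 → peak 11
Task 4@7: d1:11  d2:6  d3:2  d4:0  d5:0  d6:4  d7:7  d8:7  d9:0  d10:0  d11:0 → peak 11
Best is Task 4@4, peak 11.

11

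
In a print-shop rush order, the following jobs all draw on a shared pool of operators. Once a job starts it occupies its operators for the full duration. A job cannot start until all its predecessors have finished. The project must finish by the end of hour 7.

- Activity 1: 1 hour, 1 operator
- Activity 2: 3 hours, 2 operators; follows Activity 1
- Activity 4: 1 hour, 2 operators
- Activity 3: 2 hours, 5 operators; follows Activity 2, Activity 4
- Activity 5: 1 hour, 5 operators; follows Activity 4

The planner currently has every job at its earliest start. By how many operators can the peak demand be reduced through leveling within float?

Early-start peak: h1:3  h2:7  h3:2  h4:2  h5:5  h6:5  h7:0 ⇒ 7.
Leveled (Activity 1@1, Activity 2@2, Activity 4@1, Activity 3@5, Activity 5@7): h1:3  h2:2  h3:2  h4:2  h5:5  h6:5  h7:5 ⇒ 5.
Reduction 7 − 5 = 2.

2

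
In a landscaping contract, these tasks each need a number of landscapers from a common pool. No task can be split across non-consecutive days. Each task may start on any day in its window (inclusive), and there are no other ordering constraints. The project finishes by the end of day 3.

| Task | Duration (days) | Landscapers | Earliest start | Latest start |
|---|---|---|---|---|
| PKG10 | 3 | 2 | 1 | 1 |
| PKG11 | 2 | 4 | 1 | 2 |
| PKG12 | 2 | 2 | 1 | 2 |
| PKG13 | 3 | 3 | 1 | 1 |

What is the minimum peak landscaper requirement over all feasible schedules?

Schedule PKG10@1, PKG11@1, PKG12@1, PKG13@1: d1:11  d2:11  d3:5 — peak 11.
No arrangement of the 4 feasible schedules does better.

11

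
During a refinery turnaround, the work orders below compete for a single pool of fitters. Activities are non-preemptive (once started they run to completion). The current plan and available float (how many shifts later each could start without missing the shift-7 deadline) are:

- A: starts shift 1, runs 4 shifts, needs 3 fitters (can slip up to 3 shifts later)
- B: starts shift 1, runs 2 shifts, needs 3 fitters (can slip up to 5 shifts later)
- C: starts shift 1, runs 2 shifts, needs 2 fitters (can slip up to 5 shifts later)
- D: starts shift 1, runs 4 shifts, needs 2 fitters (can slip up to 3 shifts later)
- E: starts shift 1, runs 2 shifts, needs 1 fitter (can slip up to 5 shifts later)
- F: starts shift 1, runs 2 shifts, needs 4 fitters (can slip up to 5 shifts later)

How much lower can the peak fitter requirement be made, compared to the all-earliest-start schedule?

8

Early-start peak: s1:15  s2:15  s3:5  s4:5  s5:0  s6:0  s7:0 ⇒ 15.
Leveled (A@1, B@1, C@3, D@3, E@1, F@5): s1:7  s2:7  s3:7  s4:7  s5:6  s6:6  s7:0 ⇒ 7.
Reduction 15 − 7 = 8.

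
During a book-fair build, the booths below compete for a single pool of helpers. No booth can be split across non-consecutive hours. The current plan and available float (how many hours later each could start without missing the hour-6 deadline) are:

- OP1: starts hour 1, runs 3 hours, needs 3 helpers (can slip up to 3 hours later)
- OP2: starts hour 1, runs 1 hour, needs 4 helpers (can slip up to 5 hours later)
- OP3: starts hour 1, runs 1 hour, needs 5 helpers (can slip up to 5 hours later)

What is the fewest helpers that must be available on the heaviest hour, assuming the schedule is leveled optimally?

Early-start (OP1@1, OP2@1, OP3@1) gives peak 12: h1:12  h2:3  h3:3  h4:0  h5:0  h6:0.
Shift OP2→4, OP3→5.
Schedule OP1@1, OP2@4, OP3@5: h1:3  h2:3  h3:3  h4:4  h5:5  h6:0 — peak 5.

5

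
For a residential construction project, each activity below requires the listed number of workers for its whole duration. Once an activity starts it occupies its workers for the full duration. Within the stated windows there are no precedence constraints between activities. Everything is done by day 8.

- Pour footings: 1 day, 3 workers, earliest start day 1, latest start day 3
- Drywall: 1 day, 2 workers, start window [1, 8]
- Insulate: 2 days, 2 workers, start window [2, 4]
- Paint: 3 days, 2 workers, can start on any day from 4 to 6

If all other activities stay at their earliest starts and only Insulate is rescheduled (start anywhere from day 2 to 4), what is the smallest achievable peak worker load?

5

Insulate@2: d1:5  d2:2  d3:2  d4:2  d5:2  d6:2  d7:0  d8:0 → peak 5
Insulate@3: d1:5  d2:0  d3:2  d4:4  d5:2  d6:2  d7:0  d8:0 → peak 5
Insulate@4: d1:5  d2:0  d3:0  d4:4  d5:4  d6:2  d7:0  d8:0 → peak 5
Best is Insulate@2, peak 5.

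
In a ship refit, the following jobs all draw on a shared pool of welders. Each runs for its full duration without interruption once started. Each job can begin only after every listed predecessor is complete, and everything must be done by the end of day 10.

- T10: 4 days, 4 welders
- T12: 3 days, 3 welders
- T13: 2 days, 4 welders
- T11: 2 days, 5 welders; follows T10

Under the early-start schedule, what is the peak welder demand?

11

Early-start schedule: T10@1, T12@1, T13@1, T11@5.
Load per day: day 1: 11, day 2: 11, day 3: 7, day 4: 4, day 5: 5, day 6: 5, day 7: 0, day 8: 0, day 9: 0, day 10: 0.
Peak is 11.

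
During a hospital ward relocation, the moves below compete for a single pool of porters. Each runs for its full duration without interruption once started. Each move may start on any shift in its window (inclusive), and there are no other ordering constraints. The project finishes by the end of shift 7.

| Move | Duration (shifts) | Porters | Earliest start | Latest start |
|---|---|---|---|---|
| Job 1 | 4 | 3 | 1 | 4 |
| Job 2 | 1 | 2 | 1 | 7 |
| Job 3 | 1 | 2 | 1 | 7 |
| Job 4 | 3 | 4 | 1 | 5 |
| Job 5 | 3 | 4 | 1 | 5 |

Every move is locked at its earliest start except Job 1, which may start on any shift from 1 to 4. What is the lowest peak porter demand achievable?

12

Job 1@1: s1:15  s2:11  s3:11  s4:3  s5:0  s6:0  s7:0 → peak 15
Job 1@2: s1:12  s2:11  s3:11  s4:3  s5:3  s6:0  s7:0 → peak 12
Job 1@3: s1:12  s2:8  s3:11  s4:3  s5:3  s6:3  s7:0 → peak 12
Job 1@4: s1:12  s2:8  s3:8  s4:3  s5:3  s6:3  s7:3 → peak 12
Best is Job 1@2, peak 12.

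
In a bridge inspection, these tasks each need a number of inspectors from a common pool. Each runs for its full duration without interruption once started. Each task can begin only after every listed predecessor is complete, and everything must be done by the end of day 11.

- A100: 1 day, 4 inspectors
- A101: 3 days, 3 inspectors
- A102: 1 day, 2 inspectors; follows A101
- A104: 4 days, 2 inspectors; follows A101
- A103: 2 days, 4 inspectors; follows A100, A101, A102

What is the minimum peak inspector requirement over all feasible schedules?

4

Early-start (A100@1, A101@1, A102@4, A104@4, A103@5) gives peak 7: d1:7  d2:3  d3:3  d4:4  d5:6  d6:6  d7:2  d8:0  d9:0  d10:0  d11:0.
Shift A101→2, A102→5, A104→5, A103→9.
Schedule A100@1, A101@2, A102@5, A104@5, A103@9: d1:4  d2:3  d3:3  d4:3  d5:4  d6:2  d7:2  d8:2  d9:4  d10:4  d11:0 — peak 4.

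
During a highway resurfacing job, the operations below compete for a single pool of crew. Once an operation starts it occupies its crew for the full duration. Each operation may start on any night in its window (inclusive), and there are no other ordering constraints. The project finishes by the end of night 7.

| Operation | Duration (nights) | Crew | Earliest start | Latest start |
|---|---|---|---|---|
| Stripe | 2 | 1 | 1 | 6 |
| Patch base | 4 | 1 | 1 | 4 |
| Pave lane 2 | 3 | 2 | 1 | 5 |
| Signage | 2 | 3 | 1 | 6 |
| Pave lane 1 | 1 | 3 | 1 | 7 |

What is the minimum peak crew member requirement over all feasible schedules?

Early-start (Stripe@1, Patch base@1, Pave lane 2@1, Signage@1, Pave lane 1@1) gives peak 10: n1:10  n2:7  n3:3  n4:1  n5:0  n6:0  n7:0.
Shift Signage→4, Pave lane 1→6.
Schedule Stripe@1, Patch base@1, Pave lane 2@1, Signage@4, Pave lane 1@6: n1:4  n2:4  n3:3  n4:4  n5:3  n6:3  n7:0 — peak 4.

4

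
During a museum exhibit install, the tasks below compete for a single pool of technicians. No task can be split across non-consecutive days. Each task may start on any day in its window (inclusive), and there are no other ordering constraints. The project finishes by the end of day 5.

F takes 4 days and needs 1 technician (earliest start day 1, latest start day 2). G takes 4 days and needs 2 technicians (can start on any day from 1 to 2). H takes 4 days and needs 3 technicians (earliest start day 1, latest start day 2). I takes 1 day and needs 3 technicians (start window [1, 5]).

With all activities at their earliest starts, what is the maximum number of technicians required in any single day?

9

Early-start schedule: F@1, G@1, H@1, I@1.
Load per day: day 1: 9, day 2: 6, day 3: 6, day 4: 6, day 5: 0.
Peak is 9.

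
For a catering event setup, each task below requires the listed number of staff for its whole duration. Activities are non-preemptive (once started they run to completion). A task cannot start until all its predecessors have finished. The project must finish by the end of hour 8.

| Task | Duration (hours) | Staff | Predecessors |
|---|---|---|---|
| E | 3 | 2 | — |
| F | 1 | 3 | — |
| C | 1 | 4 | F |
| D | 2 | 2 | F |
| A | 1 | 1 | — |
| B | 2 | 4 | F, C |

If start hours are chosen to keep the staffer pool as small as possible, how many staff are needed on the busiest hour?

Early-start (E@1, F@1, C@2, D@2, A@1, B@3) gives peak 8: h1:6  h2:8  h3:8  h4:4  h5:0  h6:0  h7:0  h8:0.
Shift E→2, C→5, B→6.
Schedule E@2, F@1, C@5, D@2, A@1, B@6: h1:4  h2:4  h3:4  h4:2  h5:4  h6:4  h7:4  h8:0 — peak 4.
Total staffer-hours = 26 over 8 hours ⇒ peak ≥ ⌈26/8⌉ = 4, so 4 is optimal.

4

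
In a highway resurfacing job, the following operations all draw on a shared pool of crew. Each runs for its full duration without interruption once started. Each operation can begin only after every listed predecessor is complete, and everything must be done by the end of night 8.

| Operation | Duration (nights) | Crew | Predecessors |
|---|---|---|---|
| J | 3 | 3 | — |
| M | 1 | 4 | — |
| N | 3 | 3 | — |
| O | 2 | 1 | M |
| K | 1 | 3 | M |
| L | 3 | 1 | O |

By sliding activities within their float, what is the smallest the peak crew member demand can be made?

4

Early-start (J@1, M@1, N@1, O@2, K@2, L@4) gives peak 10: n1:10  n2:10  n3:7  n4:1  n5:1  n6:1  n7:0  n8:0.
Shift J→2, N→5, K→8.
Schedule J@2, M@1, N@5, O@2, K@8, L@4: n1:4  n2:4  n3:4  n4:4  n5:4  n6:4  n7:3  n8:3 — peak 4.
Total crew member-nights = 30 over 8 nights ⇒ peak ≥ ⌈30/8⌉ = 4, so 4 is optimal.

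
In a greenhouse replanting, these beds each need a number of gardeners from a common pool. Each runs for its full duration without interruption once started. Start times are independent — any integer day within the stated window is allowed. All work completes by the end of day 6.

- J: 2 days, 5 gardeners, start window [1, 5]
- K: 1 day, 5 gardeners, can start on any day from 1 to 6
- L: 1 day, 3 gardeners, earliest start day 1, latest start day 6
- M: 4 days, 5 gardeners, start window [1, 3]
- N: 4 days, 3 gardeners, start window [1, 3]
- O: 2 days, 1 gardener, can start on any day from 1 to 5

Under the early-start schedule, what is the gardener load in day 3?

At early start, day 3 has: M, N.
Demand: 5 + 3 = 8.

8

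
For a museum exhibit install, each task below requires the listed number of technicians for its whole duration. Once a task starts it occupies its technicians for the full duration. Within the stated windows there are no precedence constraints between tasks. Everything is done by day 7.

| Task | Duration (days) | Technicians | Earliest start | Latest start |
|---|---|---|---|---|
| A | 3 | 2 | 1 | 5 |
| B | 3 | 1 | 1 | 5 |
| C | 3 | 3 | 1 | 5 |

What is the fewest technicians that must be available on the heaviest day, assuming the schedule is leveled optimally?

Early-start (A@1, B@1, C@1) gives peak 6: d1:6  d2:6  d3:6  d4:0  d5:0  d6:0  d7:0.
Shift C→4.
Schedule A@1, B@1, C@4: d1:3  d2:3  d3:3  d4:3  d5:3  d6:3  d7:0 — peak 3.
Total technician-days = 18 over 7 days ⇒ peak ≥ ⌈18/7⌉ = 3, so 3 is optimal.

3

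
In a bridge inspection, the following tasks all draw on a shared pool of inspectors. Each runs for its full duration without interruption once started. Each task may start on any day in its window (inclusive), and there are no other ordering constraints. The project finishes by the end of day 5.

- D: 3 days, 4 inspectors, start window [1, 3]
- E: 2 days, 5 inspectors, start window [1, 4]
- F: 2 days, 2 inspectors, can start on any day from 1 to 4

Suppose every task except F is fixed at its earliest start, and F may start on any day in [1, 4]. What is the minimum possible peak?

9

F@1: d1:11  d2:11  d3:4  d4:0  d5:0 → peak 11
F@2: d1:9  d2:11  d3:6  d4:0  d5:0 → peak 11
F@3: d1:9  d2:9  d3:6  d4:2  d5:0 → peak 9
F@4: d1:9  d2:9  d3:4  d4:2  d5:2 → peak 9
Best is F@3, peak 9.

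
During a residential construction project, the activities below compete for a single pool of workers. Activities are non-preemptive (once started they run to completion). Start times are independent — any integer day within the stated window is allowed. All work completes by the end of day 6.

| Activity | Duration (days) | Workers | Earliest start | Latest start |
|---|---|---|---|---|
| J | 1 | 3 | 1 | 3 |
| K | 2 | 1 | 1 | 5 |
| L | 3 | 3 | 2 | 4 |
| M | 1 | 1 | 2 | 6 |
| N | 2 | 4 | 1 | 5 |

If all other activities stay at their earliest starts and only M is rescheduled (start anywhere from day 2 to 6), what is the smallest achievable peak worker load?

M@2: d1:8  d2:9  d3:3  d4:3  d5:0  d6:0 → peak 9
M@3: d1:8  d2:8  d3:4  d4:3  d5:0  d6:0 → peak 8
M@4: d1:8  d2:8  d3:3  d4:4  d5:0  d6:0 → peak 8
M@5: d1:8  d2:8  d3:3  d4:3  d5:1  d6:0 → peak 8
M@6: d1:8  d2:8  d3:3  d4:3  d5:0  d6:1 → peak 8
Best is M@3, peak 8.

8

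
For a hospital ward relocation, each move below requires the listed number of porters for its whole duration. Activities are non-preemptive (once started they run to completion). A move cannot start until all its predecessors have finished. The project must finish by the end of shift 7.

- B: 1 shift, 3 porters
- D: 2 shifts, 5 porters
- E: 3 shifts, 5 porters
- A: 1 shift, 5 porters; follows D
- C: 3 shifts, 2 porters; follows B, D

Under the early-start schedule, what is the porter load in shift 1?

At early start, shift 1 has: B, D, E.
Demand: 3 + 5 + 5 = 13.

13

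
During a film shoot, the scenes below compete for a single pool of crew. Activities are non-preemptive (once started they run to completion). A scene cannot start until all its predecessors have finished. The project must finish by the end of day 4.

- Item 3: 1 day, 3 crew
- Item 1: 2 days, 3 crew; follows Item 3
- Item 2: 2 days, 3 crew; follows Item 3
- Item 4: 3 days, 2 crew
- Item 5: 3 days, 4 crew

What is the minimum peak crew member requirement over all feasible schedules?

Schedule Item 3@1, Item 1@2, Item 2@2, Item 4@1, Item 5@1: d1:9  d2:12  d3:12  d4:0 — peak 12.
No arrangement of the 20 feasible schedules does better.

12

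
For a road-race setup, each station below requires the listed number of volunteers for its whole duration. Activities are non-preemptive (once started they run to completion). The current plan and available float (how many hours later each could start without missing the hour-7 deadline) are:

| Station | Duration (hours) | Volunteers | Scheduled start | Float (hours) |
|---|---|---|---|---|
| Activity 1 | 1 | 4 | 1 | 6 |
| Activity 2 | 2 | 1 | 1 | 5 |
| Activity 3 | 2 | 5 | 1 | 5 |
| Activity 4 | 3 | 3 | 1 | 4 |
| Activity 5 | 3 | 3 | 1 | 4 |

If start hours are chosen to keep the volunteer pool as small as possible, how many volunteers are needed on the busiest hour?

6

Early-start (Activity 1@1, Activity 2@1, Activity 3@1, Activity 4@1, Activity 5@1) gives peak 16: h1:16  h2:12  h3:6  h4:0  h5:0  h6:0  h7:0.
Shift Activity 3→2, Activity 4→4, Activity 5→4.
Schedule Activity 1@1, Activity 2@1, Activity 3@2, Activity 4@4, Activity 5@4: h1:5  h2:6  h3:5  h4:6  h5:6  h6:6  h7:0 — peak 6.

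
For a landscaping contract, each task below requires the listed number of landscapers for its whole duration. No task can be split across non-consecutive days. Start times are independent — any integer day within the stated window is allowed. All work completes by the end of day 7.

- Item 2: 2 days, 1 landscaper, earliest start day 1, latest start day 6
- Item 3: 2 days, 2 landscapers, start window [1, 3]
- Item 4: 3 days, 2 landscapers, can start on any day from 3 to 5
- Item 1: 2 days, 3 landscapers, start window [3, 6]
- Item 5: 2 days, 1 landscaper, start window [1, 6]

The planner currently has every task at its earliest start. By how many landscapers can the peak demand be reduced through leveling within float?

2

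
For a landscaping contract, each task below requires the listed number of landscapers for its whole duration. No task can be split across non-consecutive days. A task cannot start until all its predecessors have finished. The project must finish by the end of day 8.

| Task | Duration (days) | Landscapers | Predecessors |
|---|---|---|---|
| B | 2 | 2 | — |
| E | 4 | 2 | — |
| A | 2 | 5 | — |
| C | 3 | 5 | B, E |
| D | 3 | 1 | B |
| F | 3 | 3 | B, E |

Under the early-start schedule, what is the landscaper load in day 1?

At early start, day 1 has: B, E, A.
Demand: 2 + 2 + 5 = 9.

9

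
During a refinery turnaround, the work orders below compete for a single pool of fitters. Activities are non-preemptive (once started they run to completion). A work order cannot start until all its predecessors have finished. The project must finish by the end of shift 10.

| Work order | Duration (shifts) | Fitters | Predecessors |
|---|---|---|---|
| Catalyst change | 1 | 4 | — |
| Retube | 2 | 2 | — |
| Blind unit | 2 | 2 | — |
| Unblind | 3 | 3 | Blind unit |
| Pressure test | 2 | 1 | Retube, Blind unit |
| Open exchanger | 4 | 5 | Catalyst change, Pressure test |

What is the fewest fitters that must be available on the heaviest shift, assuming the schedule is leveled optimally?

Early-start (Catalyst change@1, Retube@1, Blind unit@1, Unblind@3, Pressure test@3, Open exchanger@5) gives peak 8: s1:8  s2:4  s3:4  s4:4  s5:8  s6:5  s7:5  s8:5  s9:0  s10:0.
Shift Retube→2, Blind unit→2, Unblind→4, Pressure test→4, Open exchanger→7.
Schedule Catalyst change@1, Retube@2, Blind unit@2, Unblind@4, Pressure test@4, Open exchanger@7: s1:4  s2:4  s3:4  s4:4  s5:4  s6:3  s7:5  s8:5  s9:5  s10:5 — peak 5.
Total fitter-shifts = 43 over 10 shifts ⇒ peak ≥ ⌈43/10⌉ = 5, so 5 is optimal.

5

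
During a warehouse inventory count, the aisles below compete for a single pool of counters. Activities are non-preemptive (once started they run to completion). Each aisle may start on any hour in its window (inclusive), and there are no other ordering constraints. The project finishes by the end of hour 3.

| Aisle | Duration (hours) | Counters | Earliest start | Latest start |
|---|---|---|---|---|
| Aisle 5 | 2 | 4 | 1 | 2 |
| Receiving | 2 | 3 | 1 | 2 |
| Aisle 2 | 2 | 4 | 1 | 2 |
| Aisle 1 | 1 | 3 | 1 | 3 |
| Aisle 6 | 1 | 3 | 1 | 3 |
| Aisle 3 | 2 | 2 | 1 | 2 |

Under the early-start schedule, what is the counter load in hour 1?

At early start, hour 1 has: Aisle 5, Receiving, Aisle 2, Aisle 1, Aisle 6, Aisle 3.
Demand: 4 + 3 + 4 + 3 + 3 + 2 = 19.

19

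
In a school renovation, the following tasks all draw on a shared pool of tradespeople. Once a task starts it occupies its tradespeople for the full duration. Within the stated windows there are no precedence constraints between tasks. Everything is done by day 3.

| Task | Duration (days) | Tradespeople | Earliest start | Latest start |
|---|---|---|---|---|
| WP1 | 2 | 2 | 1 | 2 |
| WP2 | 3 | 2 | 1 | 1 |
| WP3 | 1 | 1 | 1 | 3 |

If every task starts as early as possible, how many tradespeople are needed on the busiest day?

5

Early-start schedule: WP1@1, WP2@1, WP3@1.
Load per day: day 1: 5, day 2: 4, day 3: 2.
Peak is 5.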